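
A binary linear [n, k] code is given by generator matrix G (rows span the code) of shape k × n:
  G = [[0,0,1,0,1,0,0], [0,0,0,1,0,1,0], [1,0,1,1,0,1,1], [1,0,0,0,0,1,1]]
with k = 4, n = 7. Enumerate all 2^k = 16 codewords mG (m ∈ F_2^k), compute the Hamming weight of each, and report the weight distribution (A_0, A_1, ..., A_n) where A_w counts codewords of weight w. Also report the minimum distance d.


Weight distribution: A_0 = 1, A_2 = 6, A_3 = 4, A_4 = 1, A_5 = 4. Minimum distance d = 2.

Enumerate all 2^4 = 16 messages m ∈ F_2^4.
For each, compute codeword c = mG in F_2^7, then tally its weight.
  m = 0000 → c = 0000000, weight = 0.
  m = 1000 → c = 0010100, weight = 2.
  m = 0100 → c = 0001010, weight = 2.
  m = 1100 → c = 0011110, weight = 4.
  m = 0010 → c = 1011011, weight = 5.
  m = 1010 → c = 1001111, weight = 5.
  m = 0110 → c = 1010001, weight = 3.
  m = 1110 → c = 1000101, weight = 3.
  m = 0001 → c = 1000011, weight = 3.
  m = 1001 → c = 1010111, weight = 5.
  m = 0101 → c = 1001001, weight = 3.
  m = 1101 → c = 1011101, weight = 5.
  m = 0011 → c = 0011000, weight = 2.
  m = 1011 → c = 0001100, weight = 2.
  m = 0111 → c = 0010010, weight = 2.
  m = 1111 → c = 0000110, weight = 2.
Tally weights:
  weight 0: 1 codewords.
  weight 2: 6 codewords.
  weight 3: 4 codewords.
  weight 4: 1 codewords.
  weight 5: 4 codewords.
Minimum distance d = smallest w > 0 with A_w > 0 = 2.
Sanity: Σ A_w = 16 = 2^4 = 16 ✓.


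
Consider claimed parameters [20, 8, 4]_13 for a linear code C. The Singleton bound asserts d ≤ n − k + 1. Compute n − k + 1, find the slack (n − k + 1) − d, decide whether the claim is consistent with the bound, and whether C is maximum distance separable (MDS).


Singleton RHS = n − k + 1 = 13, slack = 9, bound satisfied, not MDS.

Singleton bound: d ≤ n − k + 1.
Here n = 20, k = 8, so n − k + 1 = 13.
Given d = 4, check d ≤ 13: YES.
Slack = (n − k + 1) − d = 9.
The code is NOT MDS (slack = 9 > 0).
Description: the claimed parameters are [20, 8, 4]_13; such a code would be non-MDS.


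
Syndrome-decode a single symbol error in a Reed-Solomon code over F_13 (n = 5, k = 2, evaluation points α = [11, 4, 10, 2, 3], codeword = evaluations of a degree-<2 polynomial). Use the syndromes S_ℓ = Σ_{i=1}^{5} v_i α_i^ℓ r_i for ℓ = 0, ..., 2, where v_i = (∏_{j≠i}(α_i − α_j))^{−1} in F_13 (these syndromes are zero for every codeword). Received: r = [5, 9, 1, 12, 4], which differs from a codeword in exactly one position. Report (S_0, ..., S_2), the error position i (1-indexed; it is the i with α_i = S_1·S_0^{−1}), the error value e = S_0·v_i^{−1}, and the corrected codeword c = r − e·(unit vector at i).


S = (7, 5, 11), error at position 3, error magnitude e = 1, c = [5, 9, 0, 12, 4].

Step 1: column multipliers v_i = (∏_{j≠i}(α_i − α_j))^{−1} mod 13.
  i = 1 (α = 11): (11−4)(11−10)(11−2)(11−3) = 7·1·9·8 = 504 ≡ 10, so v_1 = 10^{−1} = 4 (mod 13).
  i = 2 (α = 4): (4−11)(4−10)(4−2)(4−3) = (−7)·(−6)·2·1 = 84 ≡ 6, so v_2 = 6^{−1} = 11 (mod 13).
  i = 3 (α = 10): (10−11)(10−4)(10−2)(10−3) = (−1)·6·8·7 = −336 ≡ 2, so v_3 = 2^{−1} = 7 (mod 13).
  i = 4 (α = 2): (2−11)(2−4)(2−10)(2−3) = (−9)·(−2)·(−8)·(−1) = 144 ≡ 1, so v_4 = 1^{−1} = 1 (mod 13).
  i = 5 (α = 3): (3−11)(3−4)(3−10)(3−2) = (−8)·(−1)·(−7)·1 = −56 ≡ 9, so v_5 = 9^{−1} = 3 (mod 13).
  v = [4, 11, 7, 1, 3].
Step 2: syndromes of r = [5, 9, 1, 12, 4] (all sums mod 13).
  S_0 = Σ v_i r_i = 4·5 + 11·9 + 7·1 + 1·12 + 3·4 = 150 ≡ 7.
  S_1 = Σ v_i α_i r_i = 4·11·5 + 11·4·9 + 7·10·1 + 1·2·12 + 3·3·4 = 746 ≡ 5.
  α_i^2 mod 13 = [4, 3, 9, 4, 9].
  S_2 = Σ v_i α_i^2 r_i = 4·4·5 + 11·3·9 + 7·9·1 + 1·4·12 + 3·9·4 = 596 ≡ 11.
  S = (7, 5, 11) ≠ 0, so r is not a codeword (an error is present).
Step 3: locate the error. For a single error e at position i, S_ℓ = v_i·e·α_i^ℓ, so α_err = S_1/S_0.
  S_0^{−1} = 7^{−1} = 2 (mod 13), so α_err = 5·2 = 10 ≡ 10 = α_3. Error position i = 3.
  Consistency check: S_2/S_1 = 11·8 = 88 ≡ 10 = α_err ✓ (single-error assumption holds).
Step 4: error magnitude e = S_0/v_3 = S_0·∏_{j≠3}(α_3 − α_j) = 7·2 = 14 ≡ 1 (mod 13).
Step 5: correct position 3: c_3 = r_3 − e = 1 − 1 ≡ 0 (mod 13). Hence c = [5, 9, 0, 12, 4].
  Check: interpolating c through the α_i gives m(x) = 2 + 5·x (degree < 2) with m(α_i) = c_i for every i, so c is indeed a codeword.


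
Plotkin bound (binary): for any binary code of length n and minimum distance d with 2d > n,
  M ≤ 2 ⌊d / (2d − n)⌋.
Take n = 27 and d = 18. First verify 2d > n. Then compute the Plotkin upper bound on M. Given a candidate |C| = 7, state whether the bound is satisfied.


Plotkin bound M ≤ 4; given |C| = 7 > bound (violated).

Check applicability: 2d = 36, n = 27.
2d − n = 9 > 0, so Plotkin applies.
Compute d/(2d−n) = 18/9 ≈ 2.0000.
⌊d/(2d−n)⌋ = 2.
Plotkin bound: M ≤ 2·2 = 4.
Given |C| = 7, check: VIOLATED.
This |C| is above the Plotkin bound, so no binary code with n = 27, d = 18 and 7 codewords exists.


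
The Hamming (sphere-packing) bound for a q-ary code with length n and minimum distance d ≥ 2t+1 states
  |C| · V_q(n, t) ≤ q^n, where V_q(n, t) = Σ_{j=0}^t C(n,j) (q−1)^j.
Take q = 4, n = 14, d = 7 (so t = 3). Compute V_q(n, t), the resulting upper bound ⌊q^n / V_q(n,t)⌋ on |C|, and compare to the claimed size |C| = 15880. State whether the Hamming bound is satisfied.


V_q(n, t) = 10690, q^n = 268435456, Hamming bound = 25110, |C| = 15880 ≤ bound (satisfied).

Step 1: Compute V_q(n, t) = Σ_{j=0}^3 C(n, j) (q−1)^j.
  j = 0: C(14,0)·(3)^0 = 1·1 = 1.
  j = 1: C(14,1)·(3)^1 = 14·3 = 42.
  j = 2: C(14,2)·(3)^2 = 91·9 = 819.
  j = 3: C(14,3)·(3)^3 = 364·27 = 9828.
  V_q(n, t) = 1 + 42 + 819 + 9828 = 10690.
Step 2: q^n = 4^14 = 268435456.
Step 3: Hamming bound ⌊q^n / V_q(n,t)⌋ = ⌊268435456/10690⌋ = 25110.
Step 4: Compare |C| = 15880 to 25110: satisfied.
The claimed |C| lies below the Hamming bound.


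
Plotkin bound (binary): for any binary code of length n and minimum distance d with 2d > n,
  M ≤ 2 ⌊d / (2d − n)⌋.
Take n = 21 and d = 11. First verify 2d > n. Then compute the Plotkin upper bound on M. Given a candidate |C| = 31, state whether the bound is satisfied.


Plotkin bound M ≤ 22; given |C| = 31 > bound (violated).

Check applicability: 2d = 22, n = 21.
2d − n = 1 > 0, so Plotkin applies.
Compute d/(2d−n) = 11/1 ≈ 11.0000.
⌊d/(2d−n)⌋ = 11.
Plotkin bound: M ≤ 2·11 = 22.
Given |C| = 31, check: VIOLATED.
This |C| is above the Plotkin bound, so no binary code with n = 21, d = 11 and 31 codewords exists.


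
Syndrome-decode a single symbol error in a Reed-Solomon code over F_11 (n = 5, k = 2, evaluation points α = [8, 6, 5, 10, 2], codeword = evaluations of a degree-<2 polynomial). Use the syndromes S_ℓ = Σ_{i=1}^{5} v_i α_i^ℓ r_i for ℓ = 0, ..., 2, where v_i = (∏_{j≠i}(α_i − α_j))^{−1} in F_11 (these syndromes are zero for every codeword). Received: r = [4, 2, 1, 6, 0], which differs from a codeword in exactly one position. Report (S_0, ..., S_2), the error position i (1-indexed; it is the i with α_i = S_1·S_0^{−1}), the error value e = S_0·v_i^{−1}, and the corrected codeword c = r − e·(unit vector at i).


S = (6, 1, 2), error at position 5, error magnitude e = 2, c = [4, 2, 1, 6, 9].

Step 1: column multipliers v_i = (∏_{j≠i}(α_i − α_j))^{−1} mod 11.
  i = 1 (α = 8): (8−6)(8−5)(8−10)(8−2) = 2·3·(−2)·6 = −72 ≡ 5, so v_1 = 5^{−1} = 9 (mod 11).
  i = 2 (α = 6): (6−8)(6−5)(6−10)(6−2) = (−2)·1·(−4)·4 = 32 ≡ 10, so v_2 = 10^{−1} = 10 (mod 11).
  i = 3 (α = 5): (5−8)(5−6)(5−10)(5−2) = (−3)·(−1)·(−5)·3 = −45 ≡ 10, so v_3 = 10^{−1} = 10 (mod 11).
  i = 4 (α = 10): (10−8)(10−6)(10−5)(10−2) = 2·4·5·8 = 320 ≡ 1, so v_4 = 1^{−1} = 1 (mod 11).
  i = 5 (α = 2): (2−8)(2−6)(2−5)(2−10) = (−6)·(−4)·(−3)·(−8) = 576 ≡ 4, so v_5 = 4^{−1} = 3 (mod 11).
  v = [9, 10, 10, 1, 3].
Step 2: syndromes of r = [4, 2, 1, 6, 0] (all sums mod 11).
  S_0 = Σ v_i r_i = 9·4 + 10·2 + 10·1 + 1·6 + 3·0 = 72 ≡ 6.
  S_1 = Σ v_i α_i r_i = 9·8·4 + 10·6·2 + 10·5·1 + 1·10·6 + 3·2·0 = 518 ≡ 1.
  α_i^2 mod 11 = [9, 3, 3, 1, 4].
  S_2 = Σ v_i α_i^2 r_i = 9·9·4 + 10·3·2 + 10·3·1 + 1·1·6 + 3·4·0 = 420 ≡ 2.
  S = (6, 1, 2) ≠ 0, so r is not a codeword (an error is present).
Step 3: locate the error. For a single error e at position i, S_ℓ = v_i·e·α_i^ℓ, so α_err = S_1/S_0.
  S_0^{−1} = 6^{−1} = 2 (mod 11), so α_err = 1·2 = 2 ≡ 2 = α_5. Error position i = 5.
  Consistency check: S_2/S_1 = 2·1 = 2 ≡ 2 = α_err ✓ (single-error assumption holds).
Step 4: error magnitude e = S_0/v_5 = S_0·∏_{j≠5}(α_5 − α_j) = 6·4 = 24 ≡ 2 (mod 11).
Step 5: correct position 5: c_5 = r_5 − e = 0 − 2 ≡ 9 (mod 11). Hence c = [4, 2, 1, 6, 9].
  Check: interpolating c through the α_i gives m(x) = 7 + 1·x (degree < 2) with m(α_i) = c_i for every i, so c is indeed a codeword.


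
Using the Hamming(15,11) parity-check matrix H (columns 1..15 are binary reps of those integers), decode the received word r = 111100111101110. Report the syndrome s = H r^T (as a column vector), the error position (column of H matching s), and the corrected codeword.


s = (0, 1, 1, 1)^T, error position = 7, corrected codeword c = 111100011101110

Compute s = H r^T mod 2 one row at a time:
  s_1 = 1 + 1 + 1 + 0 + 1 + 1 + 1 + 0 = 6 ≡ 0 (mod 2).
  s_2 = 1 + 0 + 0 + 1 + 1 + 1 + 1 + 0 = 5 ≡ 1 (mod 2).
  s_3 = 1 + 1 + 0 + 1 + 1 + 0 + 1 + 0 = 5 ≡ 1 (mod 2).
  s_4 = 1 + 1 + 0 + 1 + 1 + 0 + 1 + 0 = 5 ≡ 1 (mod 2).
s = (0, 1, 1, 1)^T — this equals column 7 of H (binary 0111), so error is at position 7.
Correct: flip bit 7 of r = 111100111101110 to get c = 111100011101110.


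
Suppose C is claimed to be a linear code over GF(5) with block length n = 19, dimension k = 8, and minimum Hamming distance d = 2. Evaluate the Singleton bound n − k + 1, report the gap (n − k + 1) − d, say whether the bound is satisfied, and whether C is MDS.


Singleton RHS = n − k + 1 = 12, slack = 10, bound satisfied, not MDS.

Singleton bound: d ≤ n − k + 1.
Here n = 19, k = 8, so n − k + 1 = 12.
Given d = 2, check d ≤ 12: YES.
Slack = (n − k + 1) − d = 10.
The code is NOT MDS (slack = 10 > 0).
Description: the claimed parameters are [19, 8, 2]_5; such a code would be non-MDS.


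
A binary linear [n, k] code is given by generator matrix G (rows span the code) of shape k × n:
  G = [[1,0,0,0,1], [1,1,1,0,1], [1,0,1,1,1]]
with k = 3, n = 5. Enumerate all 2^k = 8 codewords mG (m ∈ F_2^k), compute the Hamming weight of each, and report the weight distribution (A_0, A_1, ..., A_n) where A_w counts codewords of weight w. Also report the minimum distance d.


Weight distribution: A_0 = 1, A_2 = 4, A_4 = 3. Minimum distance d = 2.

Enumerate all 2^3 = 8 messages m ∈ F_2^3.
For each, compute codeword c = mG in F_2^5, then tally its weight.
  m = 000 → c = 00000, weight = 0.
  m = 100 → c = 10001, weight = 2.
  m = 010 → c = 11101, weight = 4.
  m = 110 → c = 01100, weight = 2.
  m = 001 → c = 10111, weight = 4.
  m = 101 → c = 00110, weight = 2.
  m = 011 → c = 01010, weight = 2.
  m = 111 → c = 11011, weight = 4.
Tally weights:
  weight 0: 1 codewords.
  weight 2: 4 codewords.
  weight 4: 3 codewords.
Minimum distance d = smallest w > 0 with A_w > 0 = 2.
Sanity: Σ A_w = 8 = 2^3 = 8 ✓.


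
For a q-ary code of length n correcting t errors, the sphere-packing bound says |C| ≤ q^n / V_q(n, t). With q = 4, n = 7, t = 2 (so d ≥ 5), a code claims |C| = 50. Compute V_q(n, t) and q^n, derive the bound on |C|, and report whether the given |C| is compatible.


V_q(n, t) = 211, q^n = 16384, Hamming bound = 77, |C| = 50 ≤ bound (satisfied).

Step 1: Compute V_q(n, t) = Σ_{j=0}^2 C(n, j) (q−1)^j.
  j = 0: C(7,0)·(3)^0 = 1·1 = 1.
  j = 1: C(7,1)·(3)^1 = 7·3 = 21.
  j = 2: C(7,2)·(3)^2 = 21·9 = 189.
  V_q(n, t) = 1 + 21 + 189 = 211.
Step 2: q^n = 4^7 = 16384.
Step 3: Hamming bound ⌊q^n / V_q(n,t)⌋ = ⌊16384/211⌋ = 77.
Step 4: Compare |C| = 50 to 77: satisfied.
The claimed |C| lies below the Hamming bound.


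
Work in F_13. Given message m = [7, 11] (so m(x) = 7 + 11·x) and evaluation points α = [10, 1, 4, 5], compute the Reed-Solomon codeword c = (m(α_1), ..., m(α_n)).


c = [0, 5, 12, 10]

Message polynomial: m(x) = 7 + 11·x (mod 13).
For each evaluation point α_i, compute m(α_i) mod 13:
  α_1 = 10: Horner steps 11 → 0, so m(10) = 0.
  α_2 = 1: Horner steps 11 → 5, so m(1) = 5.
  α_3 = 4: Horner steps 11 → 12, so m(4) = 12.
  α_4 = 5: Horner steps 11 → 10, so m(5) = 10.
Codeword c = [0, 5, 12, 10] ∈ F_13^4.


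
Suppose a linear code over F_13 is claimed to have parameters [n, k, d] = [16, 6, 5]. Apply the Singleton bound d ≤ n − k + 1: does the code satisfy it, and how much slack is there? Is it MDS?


Singleton RHS = n − k + 1 = 11, slack = 6, bound satisfied, not MDS.

Singleton bound: d ≤ n − k + 1.
Here n = 16, k = 6, so n − k + 1 = 11.
Given d = 5, check d ≤ 11: YES.
Slack = (n − k + 1) − d = 6.
The code is NOT MDS (slack = 6 > 0).
Description: the claimed parameters are [16, 6, 5]_13; such a code would be non-MDS.


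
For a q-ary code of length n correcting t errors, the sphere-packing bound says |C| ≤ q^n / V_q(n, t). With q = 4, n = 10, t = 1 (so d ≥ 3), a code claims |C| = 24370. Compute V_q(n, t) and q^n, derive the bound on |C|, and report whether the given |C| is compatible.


V_q(n, t) = 31, q^n = 1048576, Hamming bound = 33825, |C| = 24370 ≤ bound (satisfied).

Step 1: Compute V_q(n, t) = Σ_{j=0}^1 C(n, j) (q−1)^j.
  j = 0: C(10,0)·(3)^0 = 1·1 = 1.
  j = 1: C(10,1)·(3)^1 = 10·3 = 30.
  V_q(n, t) = 1 + 30 = 31.
Step 2: q^n = 4^10 = 1048576.
Step 3: Hamming bound ⌊q^n / V_q(n,t)⌋ = ⌊1048576/31⌋ = 33825.
Step 4: Compare |C| = 24370 to 33825: satisfied.
The claimed |C| lies below the Hamming bound.


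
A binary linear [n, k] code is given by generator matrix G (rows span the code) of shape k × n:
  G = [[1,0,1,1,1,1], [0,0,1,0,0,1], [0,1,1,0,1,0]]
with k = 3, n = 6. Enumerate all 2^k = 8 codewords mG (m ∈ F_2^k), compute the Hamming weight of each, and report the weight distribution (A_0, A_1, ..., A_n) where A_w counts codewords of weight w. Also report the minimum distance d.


Weight distribution: A_0 = 1, A_2 = 1, A_3 = 3, A_4 = 2, A_5 = 1. Minimum distance d = 2.

Enumerate all 2^3 = 8 messages m ∈ F_2^3.
For each, compute codeword c = mG in F_2^6, then tally its weight.
  m = 000 → c = 000000, weight = 0.
  m = 100 → c = 101111, weight = 5.
  m = 010 → c = 001001, weight = 2.
  m = 110 → c = 100110, weight = 3.
  m = 001 → c = 011010, weight = 3.
  m = 101 → c = 110101, weight = 4.
  m = 011 → c = 010011, weight = 3.
  m = 111 → c = 111100, weight = 4.
Tally weights:
  weight 0: 1 codewords.
  weight 2: 1 codewords.
  weight 3: 3 codewords.
  weight 4: 2 codewords.
  weight 5: 1 codewords.
Minimum distance d = smallest w > 0 with A_w > 0 = 2.
Sanity: Σ A_w = 8 = 2^3 = 8 ✓.


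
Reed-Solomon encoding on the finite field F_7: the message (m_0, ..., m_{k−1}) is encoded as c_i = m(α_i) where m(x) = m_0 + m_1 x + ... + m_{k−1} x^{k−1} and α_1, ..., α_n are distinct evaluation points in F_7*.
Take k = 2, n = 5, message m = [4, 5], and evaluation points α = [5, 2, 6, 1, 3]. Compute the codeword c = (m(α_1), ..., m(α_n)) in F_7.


c = [1, 0, 6, 2, 5]

Message polynomial: m(x) = 4 + 5·x (mod 7).
For each evaluation point α_i, compute m(α_i) mod 7:
  α_1 = 5: Horner steps 5 → 1, so m(5) = 1.
  α_2 = 2: Horner steps 5 → 0, so m(2) = 0.
  α_3 = 6: Horner steps 5 → 6, so m(6) = 6.
  α_4 = 1: Horner steps 5 → 2, so m(1) = 2.
  α_5 = 3: Horner steps 5 → 5, so m(3) = 5.
Codeword c = [1, 0, 6, 2, 5] ∈ F_7^5.


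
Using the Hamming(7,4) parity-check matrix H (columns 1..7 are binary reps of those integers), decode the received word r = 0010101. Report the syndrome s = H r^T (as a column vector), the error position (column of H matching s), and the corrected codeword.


s = (0, 0, 1)^T, error position = 1, corrected codeword c = 1010101

Compute s = H r^T mod 2 one row at a time:
  s_1 = 0 + 1 + 0 + 1 = 2 ≡ 0 (mod 2).
  s_2 = 0 + 1 + 0 + 1 = 2 ≡ 0 (mod 2).
  s_3 = 0 + 1 + 1 + 1 = 3 ≡ 1 (mod 2).
s = (0, 0, 1)^T — this equals column 1 of H (binary 001), so error is at position 1.
Correct: flip bit 1 of r = 0010101 to get c = 1010101.


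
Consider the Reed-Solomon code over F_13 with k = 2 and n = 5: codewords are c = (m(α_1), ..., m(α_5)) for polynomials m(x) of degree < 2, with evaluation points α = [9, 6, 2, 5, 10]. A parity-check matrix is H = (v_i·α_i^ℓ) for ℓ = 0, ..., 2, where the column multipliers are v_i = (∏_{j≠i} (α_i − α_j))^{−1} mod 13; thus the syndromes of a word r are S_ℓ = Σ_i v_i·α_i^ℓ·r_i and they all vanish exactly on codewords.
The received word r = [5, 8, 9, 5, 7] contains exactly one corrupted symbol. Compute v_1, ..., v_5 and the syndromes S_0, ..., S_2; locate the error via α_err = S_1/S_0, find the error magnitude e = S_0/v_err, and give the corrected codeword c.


S = (2, 5, 6), error at position 1, error magnitude e = 1, c = [4, 8, 9, 5, 7].

Step 1: column multipliers v_i = (∏_{j≠i}(α_i − α_j))^{−1} mod 13.
  i = 1 (α = 9): (9−6)(9−2)(9−5)(9−10) = 3·7·4·(−1) = −84 ≡ 7, so v_1 = 7^{−1} = 2 (mod 13).
  i = 2 (α = 6): (6−9)(6−2)(6−5)(6−10) = (−3)·4·1·(−4) = 48 ≡ 9, so v_2 = 9^{−1} = 3 (mod 13).
  i = 3 (α = 2): (2−9)(2−6)(2−5)(2−10) = (−7)·(−4)·(−3)·(−8) = 672 ≡ 9, so v_3 = 9^{−1} = 3 (mod 13).
  i = 4 (α = 5): (5−9)(5−6)(5−2)(5−10) = (−4)·(−1)·3·(−5) = −60 ≡ 5, so v_4 = 5^{−1} = 8 (mod 13).
  i = 5 (α = 10): (10−9)(10−6)(10−2)(10−5) = 1·4·8·5 = 160 ≡ 4, so v_5 = 4^{−1} = 10 (mod 13).
  v = [2, 3, 3, 8, 10].
Step 2: syndromes of r = [5, 8, 9, 5, 7] (all sums mod 13).
  S_0 = Σ v_i r_i = 2·5 + 3·8 + 3·9 + 8·5 + 10·7 = 171 ≡ 2.
  S_1 = Σ v_i α_i r_i = 2·9·5 + 3·6·8 + 3·2·9 + 8·5·5 + 10·10·7 = 1188 ≡ 5.
  α_i^2 mod 13 = [3, 10, 4, 12, 9].
  S_2 = Σ v_i α_i^2 r_i = 2·3·5 + 3·10·8 + 3·4·9 + 8·12·5 + 10·9·7 = 1488 ≡ 6.
  S = (2, 5, 6) ≠ 0, so r is not a codeword (an error is present).
Step 3: locate the error. For a single error e at position i, S_ℓ = v_i·e·α_i^ℓ, so α_err = S_1/S_0.
  S_0^{−1} = 2^{−1} = 7 (mod 13), so α_err = 5·7 = 35 ≡ 9 = α_1. Error position i = 1.
  Consistency check: S_2/S_1 = 6·8 = 48 ≡ 9 = α_err ✓ (single-error assumption holds).
Step 4: error magnitude e = S_0/v_1 = S_0·∏_{j≠1}(α_1 − α_j) = 2·7 = 14 ≡ 1 (mod 13).
Step 5: correct position 1: c_1 = r_1 − e = 5 − 1 ≡ 4 (mod 13). Hence c = [4, 8, 9, 5, 7].
  Check: interpolating c through the α_i gives m(x) = 3 + 3·x (degree < 2) with m(α_i) = c_i for every i, so c is indeed a codeword.


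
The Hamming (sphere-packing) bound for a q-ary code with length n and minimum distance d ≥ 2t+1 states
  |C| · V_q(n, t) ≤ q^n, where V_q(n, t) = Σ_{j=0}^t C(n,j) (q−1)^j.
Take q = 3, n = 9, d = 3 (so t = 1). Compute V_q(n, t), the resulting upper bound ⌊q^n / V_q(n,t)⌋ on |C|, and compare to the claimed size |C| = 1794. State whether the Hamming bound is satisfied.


V_q(n, t) = 19, q^n = 19683, Hamming bound = 1035, |C| = 1794 > bound (violated).

Step 1: Compute V_q(n, t) = Σ_{j=0}^1 C(n, j) (q−1)^j.
  j = 0: C(9,0)·(2)^0 = 1·1 = 1.
  j = 1: C(9,1)·(2)^1 = 9·2 = 18.
  V_q(n, t) = 1 + 18 = 19.
Step 2: q^n = 3^9 = 19683.
Step 3: Hamming bound ⌊q^n / V_q(n,t)⌋ = ⌊19683/19⌋ = 1035.
Step 4: Compare |C| = 1794 to 1035: violated.
The claimed |C| lies above the Hamming bound, so no 3-ary code of length 9 with d ≥ 3 can have 1794 codewords.


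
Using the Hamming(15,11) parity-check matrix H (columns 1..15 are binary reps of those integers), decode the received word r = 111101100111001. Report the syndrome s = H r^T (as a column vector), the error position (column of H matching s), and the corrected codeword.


s = (0, 1, 1, 1)^T, error position = 7, corrected codeword c = 111101000111001

Compute s = H r^T mod 2 one row at a time:
  s_1 = 0 + 0 + 1 + 1 + 1 + 0 + 0 + 1 = 4 ≡ 0 (mod 2).
  s_2 = 1 + 0 + 1 + 1 + 1 + 0 + 0 + 1 = 5 ≡ 1 (mod 2).
  s_3 = 1 + 1 + 1 + 1 + 1 + 1 + 0 + 1 = 7 ≡ 1 (mod 2).
  s_4 = 1 + 1 + 0 + 1 + 0 + 1 + 0 + 1 = 5 ≡ 1 (mod 2).
s = (0, 1, 1, 1)^T — this equals column 7 of H (binary 0111), so error is at position 7.
Correct: flip bit 7 of r = 111101100111001 to get c = 111101000111001.


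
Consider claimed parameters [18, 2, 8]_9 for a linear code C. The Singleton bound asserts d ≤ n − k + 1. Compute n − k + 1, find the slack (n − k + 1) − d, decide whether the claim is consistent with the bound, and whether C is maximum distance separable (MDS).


Singleton RHS = n − k + 1 = 17, slack = 9, bound satisfied, not MDS.

Singleton bound: d ≤ n − k + 1.
Here n = 18, k = 2, so n − k + 1 = 17.
Given d = 8, check d ≤ 17: YES.
Slack = (n − k + 1) − d = 9.
The code is NOT MDS (slack = 9 > 0).
Description: the claimed parameters are [18, 2, 8]_9; such a code would be non-MDS.


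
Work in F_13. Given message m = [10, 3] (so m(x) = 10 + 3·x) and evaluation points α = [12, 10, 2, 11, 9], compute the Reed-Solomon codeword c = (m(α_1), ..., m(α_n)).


c = [7, 1, 3, 4, 11]

Message polynomial: m(x) = 10 + 3·x (mod 13).
For each evaluation point α_i, compute m(α_i) mod 13:
  α_1 = 12: Horner steps 3 → 7, so m(12) = 7.
  α_2 = 10: Horner steps 3 → 1, so m(10) = 1.
  α_3 = 2: Horner steps 3 → 3, so m(2) = 3.
  α_4 = 11: Horner steps 3 → 4, so m(11) = 4.
  α_5 = 9: Horner steps 3 → 11, so m(9) = 11.
Codeword c = [7, 1, 3, 4, 11] ∈ F_13^5.


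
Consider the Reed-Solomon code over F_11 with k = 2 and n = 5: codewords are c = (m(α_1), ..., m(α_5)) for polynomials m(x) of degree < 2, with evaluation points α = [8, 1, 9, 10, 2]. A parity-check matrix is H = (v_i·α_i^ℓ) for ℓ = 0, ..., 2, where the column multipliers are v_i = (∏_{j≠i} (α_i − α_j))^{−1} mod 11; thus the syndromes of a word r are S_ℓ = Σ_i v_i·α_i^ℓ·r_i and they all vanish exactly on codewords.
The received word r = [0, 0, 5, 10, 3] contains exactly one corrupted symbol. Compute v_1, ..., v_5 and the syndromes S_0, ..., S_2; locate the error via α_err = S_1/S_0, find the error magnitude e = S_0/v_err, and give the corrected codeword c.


S = (10, 10, 10), error at position 2, error magnitude e = 2, c = [0, 9, 5, 10, 3].

Step 1: column multipliers v_i = (∏_{j≠i}(α_i − α_j))^{−1} mod 11.
  i = 1 (α = 8): (8−1)(8−9)(8−10)(8−2) = 7·(−1)·(−2)·6 = 84 ≡ 7, so v_1 = 7^{−1} = 8 (mod 11).
  i = 2 (α = 1): (1−8)(1−9)(1−10)(1−2) = (−7)·(−8)·(−9)·(−1) = 504 ≡ 9, so v_2 = 9^{−1} = 5 (mod 11).
  i = 3 (α = 9): (9−8)(9−1)(9−10)(9−2) = 1·8·(−1)·7 = −56 ≡ 10, so v_3 = 10^{−1} = 10 (mod 11).
  i = 4 (α = 10): (10−8)(10−1)(10−9)(10−2) = 2·9·1·8 = 144 ≡ 1, so v_4 = 1^{−1} = 1 (mod 11).
  i = 5 (α = 2): (2−8)(2−1)(2−9)(2−10) = (−6)·1·(−7)·(−8) = −336 ≡ 5, so v_5 = 5^{−1} = 9 (mod 11).
  v = [8, 5, 10, 1, 9].
Step 2: syndromes of r = [0, 0, 5, 10, 3] (all sums mod 11).
  S_0 = Σ v_i r_i = 8·0 + 5·0 + 10·5 + 1·10 + 9·3 = 87 ≡ 10.
  S_1 = Σ v_i α_i r_i = 8·8·0 + 5·1·0 + 10·9·5 + 1·10·10 + 9·2·3 = 604 ≡ 10.
  α_i^2 mod 11 = [9, 1, 4, 1, 4].
  S_2 = Σ v_i α_i^2 r_i = 8·9·0 + 5·1·0 + 10·4·5 + 1·1·10 + 9·4·3 = 318 ≡ 10.
  S = (10, 10, 10) ≠ 0, so r is not a codeword (an error is present).
Step 3: locate the error. For a single error e at position i, S_ℓ = v_i·e·α_i^ℓ, so α_err = S_1/S_0.
  S_0^{−1} = 10^{−1} = 10 (mod 11), so α_err = 10·10 = 100 ≡ 1 = α_2. Error position i = 2.
  Consistency check: S_2/S_1 = 10·10 = 100 ≡ 1 = α_err ✓ (single-error assumption holds).
Step 4: error magnitude e = S_0/v_2 = S_0·∏_{j≠2}(α_2 − α_j) = 10·9 = 90 ≡ 2 (mod 11).
Step 5: correct position 2: c_2 = r_2 − e = 0 − 2 ≡ 9 (mod 11). Hence c = [0, 9, 5, 10, 3].
  Check: interpolating c through the α_i gives m(x) = 4 + 5·x (degree < 2) with m(α_i) = c_i for every i, so c is indeed a codeword.


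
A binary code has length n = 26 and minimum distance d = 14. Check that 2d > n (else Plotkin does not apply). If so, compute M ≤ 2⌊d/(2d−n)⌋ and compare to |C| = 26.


Plotkin bound M ≤ 14; given |C| = 26 > bound (violated).

Check applicability: 2d = 28, n = 26.
2d − n = 2 > 0, so Plotkin applies.
Compute d/(2d−n) = 14/2 ≈ 7.0000.
⌊d/(2d−n)⌋ = 7.
Plotkin bound: M ≤ 2·7 = 14.
Given |C| = 26, check: VIOLATED.
This |C| is above the Plotkin bound, so no binary code with n = 26, d = 14 and 26 codewords exists.


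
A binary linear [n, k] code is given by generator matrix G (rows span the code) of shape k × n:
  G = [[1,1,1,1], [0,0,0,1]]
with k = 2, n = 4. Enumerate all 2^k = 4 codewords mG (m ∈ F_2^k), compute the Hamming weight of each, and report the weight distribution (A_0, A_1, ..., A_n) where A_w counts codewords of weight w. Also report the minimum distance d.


Weight distribution: A_0 = 1, A_1 = 1, A_3 = 1, A_4 = 1. Minimum distance d = 1.

Enumerate all 2^2 = 4 messages m ∈ F_2^2.
For each, compute codeword c = mG in F_2^4, then tally its weight.
  m = 00 → c = 0000, weight = 0.
  m = 10 → c = 1111, weight = 4.
  m = 01 → c = 0001, weight = 1.
  m = 11 → c = 1110, weight = 3.
Tally weights:
  weight 0: 1 codewords.
  weight 1: 1 codewords.
  weight 3: 1 codewords.
  weight 4: 1 codewords.
Minimum distance d = smallest w > 0 with A_w > 0 = 1.
Sanity: Σ A_w = 4 = 2^2 = 4 ✓.


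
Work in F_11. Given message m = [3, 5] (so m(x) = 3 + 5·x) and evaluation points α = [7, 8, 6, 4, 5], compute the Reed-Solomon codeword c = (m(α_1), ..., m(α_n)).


c = [5, 10, 0, 1, 6]

Message polynomial: m(x) = 3 + 5·x (mod 11).
For each evaluation point α_i, compute m(α_i) mod 11:
  α_1 = 7: Horner steps 5 → 5, so m(7) = 5.
  α_2 = 8: Horner steps 5 → 10, so m(8) = 10.
  α_3 = 6: Horner steps 5 → 0, so m(6) = 0.
  α_4 = 4: Horner steps 5 → 1, so m(4) = 1.
  α_5 = 5: Horner steps 5 → 6, so m(5) = 6.
Codeword c = [5, 10, 0, 1, 6] ∈ F_11^5.


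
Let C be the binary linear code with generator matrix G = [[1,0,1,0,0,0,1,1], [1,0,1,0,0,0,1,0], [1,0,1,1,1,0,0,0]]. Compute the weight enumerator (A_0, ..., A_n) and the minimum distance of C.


Weight distribution: A_0 = 1, A_1 = 1, A_3 = 2, A_4 = 3, A_5 = 1. Minimum distance d = 1.

Enumerate all 2^3 = 8 messages m ∈ F_2^3.
For each, compute codeword c = mG in F_2^8, then tally its weight.
  m = 000 → c = 00000000, weight = 0.
  m = 100 → c = 10100011, weight = 4.
  m = 010 → c = 10100010, weight = 3.
  m = 110 → c = 00000001, weight = 1.
  m = 001 → c = 10111000, weight = 4.
  m = 101 → c = 00011011, weight = 4.
  m = 011 → c = 00011010, weight = 3.
  m = 111 → c = 10111001, weight = 5.
Tally weights:
  weight 0: 1 codewords.
  weight 1: 1 codewords.
  weight 3: 2 codewords.
  weight 4: 3 codewords.
  weight 5: 1 codewords.
Minimum distance d = smallest w > 0 with A_w > 0 = 1.
Sanity: Σ A_w = 8 = 2^3 = 8 ✓.


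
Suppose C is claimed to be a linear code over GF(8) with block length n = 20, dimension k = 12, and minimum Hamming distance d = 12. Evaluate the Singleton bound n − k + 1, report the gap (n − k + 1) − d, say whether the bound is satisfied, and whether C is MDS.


Singleton RHS = n − k + 1 = 9, slack = -3, bound violated (no such code; not MDS).

Singleton bound: d ≤ n − k + 1.
Here n = 20, k = 12, so n − k + 1 = 9.
Given d = 12, check d ≤ 9: NO.
Slack = (n − k + 1) − d = -3.
The slack is negative: d = 12 exceeds n − k + 1 = 9 by 3, so the Singleton bound is violated and no linear [20, 12, 12]_8 code can exist. In particular it is not MDS (MDS requires d = n − k + 1 exactly).
Description: the claimed parameters are [20, 12, 12]_8; such a code would be impossible (violates the Singleton bound).


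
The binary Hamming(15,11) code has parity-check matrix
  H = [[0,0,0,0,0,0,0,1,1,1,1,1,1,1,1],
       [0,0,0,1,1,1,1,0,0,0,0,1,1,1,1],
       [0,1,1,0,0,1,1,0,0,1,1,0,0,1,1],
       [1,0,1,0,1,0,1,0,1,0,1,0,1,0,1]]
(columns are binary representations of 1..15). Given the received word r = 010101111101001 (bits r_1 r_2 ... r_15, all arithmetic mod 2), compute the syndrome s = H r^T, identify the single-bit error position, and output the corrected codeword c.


s = (1, 1, 1, 1)^T, error position = 15, corrected codeword c = 010101111101000

Compute s = H r^T mod 2 one row at a time:
  s_1 = 1 + 1 + 1 + 0 + 1 + 0 + 0 + 1 = 5 ≡ 1 (mod 2).
  s_2 = 1 + 0 + 1 + 1 + 1 + 0 + 0 + 1 = 5 ≡ 1 (mod 2).
  s_3 = 1 + 0 + 1 + 1 + 1 + 0 + 0 + 1 = 5 ≡ 1 (mod 2).
  s_4 = 0 + 0 + 0 + 1 + 1 + 0 + 0 + 1 = 3 ≡ 1 (mod 2).
s = (1, 1, 1, 1)^T — this equals column 15 of H (binary 1111), so error is at position 15.
Correct: flip bit 15 of r = 010101111101001 to get c = 010101111101000.


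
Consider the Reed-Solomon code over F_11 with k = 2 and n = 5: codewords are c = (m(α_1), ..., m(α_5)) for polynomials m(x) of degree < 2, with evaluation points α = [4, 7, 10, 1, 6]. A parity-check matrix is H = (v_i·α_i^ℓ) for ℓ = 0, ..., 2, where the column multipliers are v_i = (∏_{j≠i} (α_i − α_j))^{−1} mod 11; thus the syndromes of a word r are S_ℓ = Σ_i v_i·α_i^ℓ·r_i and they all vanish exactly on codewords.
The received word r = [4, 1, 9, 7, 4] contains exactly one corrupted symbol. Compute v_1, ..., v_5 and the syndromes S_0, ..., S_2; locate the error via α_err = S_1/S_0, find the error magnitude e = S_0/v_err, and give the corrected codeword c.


S = (5, 8, 4), error at position 5, error magnitude e = 2, c = [4, 1, 9, 7, 2].

Step 1: column multipliers v_i = (∏_{j≠i}(α_i − α_j))^{−1} mod 11.
  i = 1 (α = 4): (4−7)(4−10)(4−1)(4−6) = (−3)·(−6)·3·(−2) = −108 ≡ 2, so v_1 = 2^{−1} = 6 (mod 11).
  i = 2 (α = 7): (7−4)(7−10)(7−1)(7−6) = 3·(−3)·6·1 = −54 ≡ 1, so v_2 = 1^{−1} = 1 (mod 11).
  i = 3 (α = 10): (10−4)(10−7)(10−1)(10−6) = 6·3·9·4 = 648 ≡ 10, so v_3 = 10^{−1} = 10 (mod 11).
  i = 4 (α = 1): (1−4)(1−7)(1−10)(1−6) = (−3)·(−6)·(−9)·(−5) = 810 ≡ 7, so v_4 = 7^{−1} = 8 (mod 11).
  i = 5 (α = 6): (6−4)(6−7)(6−10)(6−1) = 2·(−1)·(−4)·5 = 40 ≡ 7, so v_5 = 7^{−1} = 8 (mod 11).
  v = [6, 1, 10, 8, 8].
Step 2: syndromes of r = [4, 1, 9, 7, 4] (all sums mod 11).
  S_0 = Σ v_i r_i = 6·4 + 1·1 + 10·9 + 8·7 + 8·4 = 203 ≡ 5.
  S_1 = Σ v_i α_i r_i = 6·4·4 + 1·7·1 + 10·10·9 + 8·1·7 + 8·6·4 = 1251 ≡ 8.
  α_i^2 mod 11 = [5, 5, 1, 1, 3].
  S_2 = Σ v_i α_i^2 r_i = 6·5·4 + 1·5·1 + 10·1·9 + 8·1·7 + 8·3·4 = 367 ≡ 4.
  S = (5, 8, 4) ≠ 0, so r is not a codeword (an error is present).
Step 3: locate the error. For a single error e at position i, S_ℓ = v_i·e·α_i^ℓ, so α_err = S_1/S_0.
  S_0^{−1} = 5^{−1} = 9 (mod 11), so α_err = 8·9 = 72 ≡ 6 = α_5. Error position i = 5.
  Consistency check: S_2/S_1 = 4·7 = 28 ≡ 6 = α_err ✓ (single-error assumption holds).
Step 4: error magnitude e = S_0/v_5 = S_0·∏_{j≠5}(α_5 − α_j) = 5·7 = 35 ≡ 2 (mod 11).
Step 5: correct position 5: c_5 = r_5 − e = 4 − 2 ≡ 2 (mod 11). Hence c = [4, 1, 9, 7, 2].
  Check: interpolating c through the α_i gives m(x) = 8 + 10·x (degree < 2) with m(α_i) = c_i for every i, so c is indeed a codeword.


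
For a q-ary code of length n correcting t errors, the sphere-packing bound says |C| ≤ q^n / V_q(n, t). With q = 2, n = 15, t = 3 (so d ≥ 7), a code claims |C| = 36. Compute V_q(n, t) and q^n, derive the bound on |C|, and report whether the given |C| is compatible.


V_q(n, t) = 576, q^n = 32768, Hamming bound = 56, |C| = 36 ≤ bound (satisfied).

Step 1: Compute V_q(n, t) = Σ_{j=0}^3 C(n, j) (q−1)^j.
  j = 0: C(15,0)·(1)^0 = 1·1 = 1.
  j = 1: C(15,1)·(1)^1 = 15·1 = 15.
  j = 2: C(15,2)·(1)^2 = 105·1 = 105.
  j = 3: C(15,3)·(1)^3 = 455·1 = 455.
  V_q(n, t) = 1 + 15 + 105 + 455 = 576.
Step 2: q^n = 2^15 = 32768.
Step 3: Hamming bound ⌊q^n / V_q(n,t)⌋ = ⌊32768/576⌋ = 56.
Step 4: Compare |C| = 36 to 56: satisfied.
The claimed |C| lies below the Hamming bound.


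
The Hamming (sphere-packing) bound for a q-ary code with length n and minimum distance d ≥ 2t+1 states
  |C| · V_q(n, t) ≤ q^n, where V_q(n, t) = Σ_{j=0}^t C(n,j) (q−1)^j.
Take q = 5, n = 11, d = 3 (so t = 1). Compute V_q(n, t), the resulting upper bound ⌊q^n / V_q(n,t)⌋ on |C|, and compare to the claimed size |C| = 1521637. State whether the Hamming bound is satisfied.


V_q(n, t) = 45, q^n = 48828125, Hamming bound = 1085069, |C| = 1521637 > bound (violated).

Step 1: Compute V_q(n, t) = Σ_{j=0}^1 C(n, j) (q−1)^j.
  j = 0: C(11,0)·(4)^0 = 1·1 = 1.
  j = 1: C(11,1)·(4)^1 = 11·4 = 44.
  V_q(n, t) = 1 + 44 = 45.
Step 2: q^n = 5^11 = 48828125.
Step 3: Hamming bound ⌊q^n / V_q(n,t)⌋ = ⌊48828125/45⌋ = 1085069.
Step 4: Compare |C| = 1521637 to 1085069: violated.
The claimed |C| lies above the Hamming bound, so no 5-ary code of length 11 with d ≥ 3 can have 1521637 codewords.


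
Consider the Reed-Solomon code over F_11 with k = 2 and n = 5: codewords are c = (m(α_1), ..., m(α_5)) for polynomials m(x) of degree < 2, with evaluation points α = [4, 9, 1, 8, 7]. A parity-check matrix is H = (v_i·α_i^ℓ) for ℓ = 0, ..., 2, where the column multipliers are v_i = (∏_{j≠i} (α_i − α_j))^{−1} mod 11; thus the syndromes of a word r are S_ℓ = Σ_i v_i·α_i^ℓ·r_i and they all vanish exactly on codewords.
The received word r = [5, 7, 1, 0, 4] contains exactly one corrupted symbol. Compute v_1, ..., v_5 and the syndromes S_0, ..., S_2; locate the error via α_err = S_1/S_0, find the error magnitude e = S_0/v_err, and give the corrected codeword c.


S = (4, 4, 4), error at position 3, error magnitude e = 6, c = [5, 7, 6, 0, 4].

Step 1: column multipliers v_i = (∏_{j≠i}(α_i − α_j))^{−1} mod 11.
  i = 1 (α = 4): (4−9)(4−1)(4−8)(4−7) = (−5)·3·(−4)·(−3) = −180 ≡ 7, so v_1 = 7^{−1} = 8 (mod 11).
  i = 2 (α = 9): (9−4)(9−1)(9−8)(9−7) = 5·8·1·2 = 80 ≡ 3, so v_2 = 3^{−1} = 4 (mod 11).
  i = 3 (α = 1): (1−4)(1−9)(1−8)(1−7) = (−3)·(−8)·(−7)·(−6) = 1008 ≡ 7, so v_3 = 7^{−1} = 8 (mod 11).
  i = 4 (α = 8): (8−4)(8−9)(8−1)(8−7) = 4·(−1)·7·1 = −28 ≡ 5, so v_4 = 5^{−1} = 9 (mod 11).
  i = 5 (α = 7): (7−4)(7−9)(7−1)(7−8) = 3·(−2)·6·(−1) = 36 ≡ 3, so v_5 = 3^{−1} = 4 (mod 11).
  v = [8, 4, 8, 9, 4].
Step 2: syndromes of r = [5, 7, 1, 0, 4] (all sums mod 11).
  S_0 = Σ v_i r_i = 8·5 + 4·7 + 8·1 + 9·0 + 4·4 = 92 ≡ 4.
  S_1 = Σ v_i α_i r_i = 8·4·5 + 4·9·7 + 8·1·1 + 9·8·0 + 4·7·4 = 532 ≡ 4.
  α_i^2 mod 11 = [5, 4, 1, 9, 5].
  S_2 = Σ v_i α_i^2 r_i = 8·5·5 + 4·4·7 + 8·1·1 + 9·9·0 + 4·5·4 = 400 ≡ 4.
  S = (4, 4, 4) ≠ 0, so r is not a codeword (an error is present).
Step 3: locate the error. For a single error e at position i, S_ℓ = v_i·e·α_i^ℓ, so α_err = S_1/S_0.
  S_0^{−1} = 4^{−1} = 3 (mod 11), so α_err = 4·3 = 12 ≡ 1 = α_3. Error position i = 3.
  Consistency check: S_2/S_1 = 4·3 = 12 ≡ 1 = α_err ✓ (single-error assumption holds).
Step 4: error magnitude e = S_0/v_3 = S_0·∏_{j≠3}(α_3 − α_j) = 4·7 = 28 ≡ 6 (mod 11).
Step 5: correct position 3: c_3 = r_3 − e = 1 − 6 ≡ 6 (mod 11). Hence c = [5, 7, 6, 0, 4].
  Check: interpolating c through the α_i gives m(x) = 10 + 7·x (degree < 2) with m(α_i) = c_i for every i, so c is indeed a codeword.


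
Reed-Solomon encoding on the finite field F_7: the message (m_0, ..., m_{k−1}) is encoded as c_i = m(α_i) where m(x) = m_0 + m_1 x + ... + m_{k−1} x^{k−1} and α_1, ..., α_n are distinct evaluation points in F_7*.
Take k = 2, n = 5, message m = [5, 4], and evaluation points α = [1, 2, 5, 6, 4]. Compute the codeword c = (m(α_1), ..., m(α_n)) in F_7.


c = [2, 6, 4, 1, 0]

Message polynomial: m(x) = 5 + 4·x (mod 7).
For each evaluation point α_i, compute m(α_i) mod 7:
  α_1 = 1: Horner steps 4 → 2, so m(1) = 2.
  α_2 = 2: Horner steps 4 → 6, so m(2) = 6.
  α_3 = 5: Horner steps 4 → 4, so m(5) = 4.
  α_4 = 6: Horner steps 4 → 1, so m(6) = 1.
  α_5 = 4: Horner steps 4 → 0, so m(4) = 0.
Codeword c = [2, 6, 4, 1, 0] ∈ F_7^5.


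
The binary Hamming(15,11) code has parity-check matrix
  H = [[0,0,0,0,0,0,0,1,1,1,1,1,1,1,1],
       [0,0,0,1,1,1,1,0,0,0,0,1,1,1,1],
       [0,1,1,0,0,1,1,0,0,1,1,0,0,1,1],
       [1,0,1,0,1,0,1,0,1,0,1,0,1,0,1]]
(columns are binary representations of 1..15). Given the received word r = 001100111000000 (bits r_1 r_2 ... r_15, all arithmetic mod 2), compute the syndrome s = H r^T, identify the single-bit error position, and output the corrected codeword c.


s = (0, 0, 0, 1)^T, error position = 1, corrected codeword c = 101100111000000

Compute s = H r^T mod 2 one row at a time:
  s_1 = 1 + 1 + 0 + 0 + 0 + 0 + 0 + 0 = 2 ≡ 0 (mod 2).
  s_2 = 1 + 0 + 0 + 1 + 0 + 0 + 0 + 0 = 2 ≡ 0 (mod 2).
  s_3 = 0 + 1 + 0 + 1 + 0 + 0 + 0 + 0 = 2 ≡ 0 (mod 2).
  s_4 = 0 + 1 + 0 + 1 + 1 + 0 + 0 + 0 = 3 ≡ 1 (mod 2).
s = (0, 0, 0, 1)^T — this equals column 1 of H (binary 0001), so error is at position 1.
Correct: flip bit 1 of r = 001100111000000 to get c = 101100111000000.


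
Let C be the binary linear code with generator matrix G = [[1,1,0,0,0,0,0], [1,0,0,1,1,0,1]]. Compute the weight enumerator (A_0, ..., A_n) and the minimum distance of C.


Weight distribution: A_0 = 1, A_2 = 1, A_4 = 2. Minimum distance d = 2.

Enumerate all 2^2 = 4 messages m ∈ F_2^2.
For each, compute codeword c = mG in F_2^7, then tally its weight.
  m = 00 → c = 0000000, weight = 0.
  m = 10 → c = 1100000, weight = 2.
  m = 01 → c = 1001101, weight = 4.
  m = 11 → c = 0101101, weight = 4.
Tally weights:
  weight 0: 1 codewords.
  weight 2: 1 codewords.
  weight 4: 2 codewords.
Minimum distance d = smallest w > 0 with A_w > 0 = 2.
Sanity: Σ A_w = 4 = 2^2 = 4 ✓.


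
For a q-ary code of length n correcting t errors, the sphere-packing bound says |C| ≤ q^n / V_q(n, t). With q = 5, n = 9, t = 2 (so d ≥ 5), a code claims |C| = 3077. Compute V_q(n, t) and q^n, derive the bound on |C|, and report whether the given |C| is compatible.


V_q(n, t) = 613, q^n = 1953125, Hamming bound = 3186, |C| = 3077 ≤ bound (satisfied).

Step 1: Compute V_q(n, t) = Σ_{j=0}^2 C(n, j) (q−1)^j.
  j = 0: C(9,0)·(4)^0 = 1·1 = 1.
  j = 1: C(9,1)·(4)^1 = 9·4 = 36.
  j = 2: C(9,2)·(4)^2 = 36·16 = 576.
  V_q(n, t) = 1 + 36 + 576 = 613.
Step 2: q^n = 5^9 = 1953125.
Step 3: Hamming bound ⌊q^n / V_q(n,t)⌋ = ⌊1953125/613⌋ = 3186.
Step 4: Compare |C| = 3077 to 3186: satisfied.
The claimed |C| lies below the Hamming bound.


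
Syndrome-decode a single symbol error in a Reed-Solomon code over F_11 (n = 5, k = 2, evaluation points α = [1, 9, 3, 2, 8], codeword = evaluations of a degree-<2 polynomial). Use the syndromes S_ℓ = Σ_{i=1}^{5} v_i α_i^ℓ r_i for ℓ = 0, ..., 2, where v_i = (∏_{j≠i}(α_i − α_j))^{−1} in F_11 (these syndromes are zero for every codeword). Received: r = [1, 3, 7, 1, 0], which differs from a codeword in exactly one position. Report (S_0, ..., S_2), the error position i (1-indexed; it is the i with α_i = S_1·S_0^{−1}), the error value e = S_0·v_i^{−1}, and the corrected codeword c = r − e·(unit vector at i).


S = (4, 8, 5), error at position 4, error magnitude e = 8, c = [1, 3, 7, 4, 0].

Step 1: column multipliers v_i = (∏_{j≠i}(α_i − α_j))^{−1} mod 11.
  i = 1 (α = 1): (1−9)(1−3)(1−2)(1−8) = (−8)·(−2)·(−1)·(−7) = 112 ≡ 2, so v_1 = 2^{−1} = 6 (mod 11).
  i = 2 (α = 9): (9−1)(9−3)(9−2)(9−8) = 8·6·7·1 = 336 ≡ 6, so v_2 = 6^{−1} = 2 (mod 11).
  i = 3 (α = 3): (3−1)(3−9)(3−2)(3−8) = 2·(−6)·1·(−5) = 60 ≡ 5, so v_3 = 5^{−1} = 9 (mod 11).
  i = 4 (α = 2): (2−1)(2−9)(2−3)(2−8) = 1·(−7)·(−1)·(−6) = −42 ≡ 2, so v_4 = 2^{−1} = 6 (mod 11).
  i = 5 (α = 8): (8−1)(8−9)(8−3)(8−2) = 7·(−1)·5·6 = −210 ≡ 10, so v_5 = 10^{−1} = 10 (mod 11).
  v = [6, 2, 9, 6, 10].
Step 2: syndromes of r = [1, 3, 7, 1, 0] (all sums mod 11).
  S_0 = Σ v_i r_i = 6·1 + 2·3 + 9·7 + 6·1 + 10·0 = 81 ≡ 4.
  S_1 = Σ v_i α_i r_i = 6·1·1 + 2·9·3 + 9·3·7 + 6·2·1 + 10·8·0 = 261 ≡ 8.
  α_i^2 mod 11 = [1, 4, 9, 4, 9].
  S_2 = Σ v_i α_i^2 r_i = 6·1·1 + 2·4·3 + 9·9·7 + 6·4·1 + 10·9·0 = 621 ≡ 5.
  S = (4, 8, 5) ≠ 0, so r is not a codeword (an error is present).
Step 3: locate the error. For a single error e at position i, S_ℓ = v_i·e·α_i^ℓ, so α_err = S_1/S_0.
  S_0^{−1} = 4^{−1} = 3 (mod 11), so α_err = 8·3 = 24 ≡ 2 = α_4. Error position i = 4.
  Consistency check: S_2/S_1 = 5·7 = 35 ≡ 2 = α_err ✓ (single-error assumption holds).
Step 4: error magnitude e = S_0/v_4 = S_0·∏_{j≠4}(α_4 − α_j) = 4·2 = 8 ≡ 8 (mod 11).
Step 5: correct position 4: c_4 = r_4 − e = 1 − 8 ≡ 4 (mod 11). Hence c = [1, 3, 7, 4, 0].
  Check: interpolating c through the α_i gives m(x) = 9 + 3·x (degree < 2) with m(α_i) = c_i for every i, so c is indeed a codeword.
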